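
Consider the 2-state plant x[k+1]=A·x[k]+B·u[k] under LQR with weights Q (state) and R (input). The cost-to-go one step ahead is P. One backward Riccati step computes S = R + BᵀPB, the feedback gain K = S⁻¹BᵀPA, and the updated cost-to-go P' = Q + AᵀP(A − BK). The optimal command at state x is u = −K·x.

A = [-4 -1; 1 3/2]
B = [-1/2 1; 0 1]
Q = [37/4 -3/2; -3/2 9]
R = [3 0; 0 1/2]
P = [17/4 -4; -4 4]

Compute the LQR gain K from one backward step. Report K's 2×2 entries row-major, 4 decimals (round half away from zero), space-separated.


BᵀP = [-2.1250 2.0000; 0.2500 0.0000]
S = R + BᵀPB = [3 0; 0 1/2] + [1.0625 -0.1250; -0.1250 0.2500] = [4.0625 -0.1250; -0.1250 0.7500]
BᵀPA = [10.5000 5.1250; -1.0000 -0.2500]
K = S⁻¹·BᵀPA = [2.5567 1.2577; -0.9072 -0.1237]
A−BK = [-1.8144 -0.2474; 1.9072 1.6237]
AᵀP(A−BK) = [76.2474 37.6701; 37.6701 18.7732]
P' = Q + AᵀP(A−BK) = [85.4974 36.1701; 36.1701 27.7732]
tr(P') = 113.2706

2.5567 1.2577 -0.9072 -0.1237


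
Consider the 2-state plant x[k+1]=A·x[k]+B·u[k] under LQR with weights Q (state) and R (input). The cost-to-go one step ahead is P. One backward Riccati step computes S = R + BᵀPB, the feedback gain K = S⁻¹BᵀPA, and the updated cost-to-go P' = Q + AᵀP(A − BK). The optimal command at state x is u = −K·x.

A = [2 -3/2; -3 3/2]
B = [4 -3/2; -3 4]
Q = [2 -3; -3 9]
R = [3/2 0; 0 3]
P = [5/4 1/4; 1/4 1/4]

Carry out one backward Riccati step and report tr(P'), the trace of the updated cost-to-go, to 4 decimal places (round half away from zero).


11.7368

BᵀP = [4.2500 0.2500; -0.8750 0.6250]
S = R + BᵀPB = [3/2 0; 0 3] + [16.2500 -5.3750; -5.3750 3.8125] = [17.7500 -5.3750; -5.3750 6.8125]
BᵀPA = [7.7500 -6.0000; -3.6250 2.2500]
K = S⁻¹·BᵀPA = [0.3620 -0.3127; -0.2465 0.0835]
A−BK = [0.1823 -0.1238; -0.9280 0.2277]
AᵀP(A−BK) = [0.5511 -0.2735; -0.2735 0.1857]
P' = Q + AᵀP(A−BK) = [2.5511 -3.2735; -3.2735 9.1857]
tr(P') = 11.7368


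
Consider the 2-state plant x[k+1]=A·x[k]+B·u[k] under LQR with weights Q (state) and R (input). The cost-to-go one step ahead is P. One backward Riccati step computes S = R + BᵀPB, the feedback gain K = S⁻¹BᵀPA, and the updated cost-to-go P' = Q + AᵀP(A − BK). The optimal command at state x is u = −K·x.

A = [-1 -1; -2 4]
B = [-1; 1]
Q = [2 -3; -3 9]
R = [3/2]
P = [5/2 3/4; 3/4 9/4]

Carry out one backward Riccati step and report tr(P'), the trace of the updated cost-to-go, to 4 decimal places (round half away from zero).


45.0263

BᵀP = [-1.7500 1.5000]
S = R + BᵀPB = [3/2] + [3.2500] = [4.7500]
BᵀPA = [-1.2500 7.7500]
K = S⁻¹·BᵀPA = [-0.2632 1.6316]
A−BK = [-1.2632 0.6316; -1.7368 2.3684]
AᵀP(A−BK) = [14.1711 -14.9605; -14.9605 19.8553]
P' = Q + AᵀP(A−BK) = [16.1711 -17.9605; -17.9605 28.8553]
tr(P') = 45.0263


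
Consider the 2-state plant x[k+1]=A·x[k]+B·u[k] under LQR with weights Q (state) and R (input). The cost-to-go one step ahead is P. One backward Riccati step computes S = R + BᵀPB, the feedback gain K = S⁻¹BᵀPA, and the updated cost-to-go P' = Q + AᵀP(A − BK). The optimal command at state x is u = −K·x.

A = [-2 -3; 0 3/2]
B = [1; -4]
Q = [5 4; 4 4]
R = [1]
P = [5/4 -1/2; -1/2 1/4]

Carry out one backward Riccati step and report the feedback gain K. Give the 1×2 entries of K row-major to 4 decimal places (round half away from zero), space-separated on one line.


BᵀP = [3.2500 -1.5000]
S = R + BᵀPB = [1] + [9.2500] = [10.2500]
BᵀPA = [-6.5000 -12.0000]
K = S⁻¹·BᵀPA = [-0.6341 -1.1707]
A−BK = [-1.3659 -1.8293; -2.5366 -3.1829]
AᵀP(A−BK) = [0.8780 1.3902; 1.3902 2.2637]
P' = Q + AᵀP(A−BK) = [5.8780 5.3902; 5.3902 6.2637]
tr(P') = 12.1418

-0.6341 -1.1707


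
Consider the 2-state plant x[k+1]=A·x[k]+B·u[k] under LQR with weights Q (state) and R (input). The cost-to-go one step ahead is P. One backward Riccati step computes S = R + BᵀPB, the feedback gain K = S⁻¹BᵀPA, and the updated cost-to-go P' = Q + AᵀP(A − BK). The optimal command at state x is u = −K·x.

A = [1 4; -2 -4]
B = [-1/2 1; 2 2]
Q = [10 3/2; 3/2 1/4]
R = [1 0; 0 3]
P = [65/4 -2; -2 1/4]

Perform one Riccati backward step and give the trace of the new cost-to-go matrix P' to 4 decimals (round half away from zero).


BᵀP = [-12.1250 1.5000; 12.2500 -1.5000]
S = R + BᵀPB = [1 0; 0 3] + [9.0625 -9.1250; -9.1250 9.2500] = [10.0625 -9.1250; -9.1250 12.2500]
BᵀPA = [-15.1250 -54.5000; 15.2500 55.0000]
K = S⁻¹·BᵀPA = [-1.1531 -4.1438; 0.3859 1.4031]
A−BK = [0.0375 0.5250; -0.4656 1.4813]
AᵀP(A−BK) = [1.9234 6.9281; 6.9281 24.9938]
P' = Q + AᵀP(A−BK) = [11.9234 8.4281; 8.4281 25.2438]
tr(P') = 37.1672

37.1672


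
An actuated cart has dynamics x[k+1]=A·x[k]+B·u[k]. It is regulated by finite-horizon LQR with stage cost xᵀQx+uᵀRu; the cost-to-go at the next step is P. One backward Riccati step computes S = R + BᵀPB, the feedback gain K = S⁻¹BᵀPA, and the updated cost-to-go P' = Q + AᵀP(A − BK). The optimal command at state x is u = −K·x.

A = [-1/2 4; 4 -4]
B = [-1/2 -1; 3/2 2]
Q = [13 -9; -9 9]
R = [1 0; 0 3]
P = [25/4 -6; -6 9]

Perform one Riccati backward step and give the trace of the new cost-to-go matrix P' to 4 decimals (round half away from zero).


BᵀP = [-12.1250 16.5000; -18.2500 24.0000]
S = R + BᵀPB = [1 0; 0 3] + [30.8125 45.1250; 45.1250 66.2500] = [31.8125 45.1250; 45.1250 69.2500]
BᵀPA = [72.0625 -114.5000; 105.1250 -169.0000]
K = S⁻¹·BᵀPA = [1.4786 -1.8171; 0.5545 -1.2564]
A−BK = [0.7939 1.8351; 0.6730 1.2384]
AᵀP(A−BK) = [4.7128 -1.4798; -1.4798 15.6162]
P' = Q + AᵀP(A−BK) = [17.7128 -10.4798; -10.4798 24.6162]
tr(P') = 42.3290

42.3290


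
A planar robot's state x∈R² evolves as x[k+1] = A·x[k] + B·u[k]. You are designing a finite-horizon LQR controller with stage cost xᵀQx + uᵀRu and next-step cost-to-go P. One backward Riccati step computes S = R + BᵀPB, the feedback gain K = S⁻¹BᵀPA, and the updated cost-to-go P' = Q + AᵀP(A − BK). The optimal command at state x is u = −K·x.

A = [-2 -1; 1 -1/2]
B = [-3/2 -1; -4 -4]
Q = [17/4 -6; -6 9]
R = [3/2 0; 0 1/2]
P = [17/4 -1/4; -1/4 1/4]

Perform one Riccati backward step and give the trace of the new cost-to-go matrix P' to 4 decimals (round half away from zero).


23.9175

BᵀP = [-5.3750 -0.6250; -3.2500 -0.7500]
S = R + BᵀPB = [3/2 0; 0 1/2] + [10.5625 7.8750; 7.8750 6.2500] = [12.0625 7.8750; 7.8750 6.7500]
BᵀPA = [10.1250 5.6875; 5.7500 3.6250]
K = S⁻¹·BᵀPA = [1.1884 0.5072; -0.5346 -0.0548]
A−BK = [-0.7520 -0.2939; 3.6151 1.3100]
AᵀP(A−BK) = [9.2915 3.5539; 3.5539 1.3760]
P' = Q + AᵀP(A−BK) = [13.5415 -2.4461; -2.4461 10.3760]
tr(P') = 23.9175


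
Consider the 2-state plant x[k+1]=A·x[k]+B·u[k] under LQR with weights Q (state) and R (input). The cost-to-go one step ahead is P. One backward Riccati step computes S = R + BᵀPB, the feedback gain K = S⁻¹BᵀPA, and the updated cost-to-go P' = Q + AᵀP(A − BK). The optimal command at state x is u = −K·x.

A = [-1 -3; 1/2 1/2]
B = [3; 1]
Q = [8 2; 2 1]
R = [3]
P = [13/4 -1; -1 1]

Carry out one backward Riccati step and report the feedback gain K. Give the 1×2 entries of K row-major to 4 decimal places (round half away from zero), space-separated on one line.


BᵀP = [8.7500 -2.0000]
S = R + BᵀPB = [3] + [24.2500] = [27.2500]
BᵀPA = [-9.7500 -27.2500]
K = S⁻¹·BᵀPA = [-0.3578 -1.0000]
A−BK = [0.0734 0.0000; 0.8578 1.5000]
AᵀP(A−BK) = [1.0115 2.2500; 2.2500 5.2500]
P' = Q + AᵀP(A−BK) = [9.0115 4.2500; 4.2500 6.2500]
tr(P') = 15.2615

-0.3578 -1.0000


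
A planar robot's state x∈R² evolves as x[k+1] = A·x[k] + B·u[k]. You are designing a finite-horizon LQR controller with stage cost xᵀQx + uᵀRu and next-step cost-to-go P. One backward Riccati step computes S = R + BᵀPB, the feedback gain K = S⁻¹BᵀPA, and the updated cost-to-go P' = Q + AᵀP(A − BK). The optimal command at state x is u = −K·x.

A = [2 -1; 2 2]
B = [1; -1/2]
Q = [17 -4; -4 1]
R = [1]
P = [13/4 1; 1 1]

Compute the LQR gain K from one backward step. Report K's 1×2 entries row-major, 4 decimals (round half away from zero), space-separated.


1.8571 -0.5000

BᵀP = [2.7500 0.5000]
S = R + BᵀPB = [1] + [2.5000] = [3.5000]
BᵀPA = [6.5000 -1.7500]
K = S⁻¹·BᵀPA = [1.8571 -0.5000]
A−BK = [0.1429 -0.5000; 2.9286 1.7500]
AᵀP(A−BK) = [12.9286 2.7500; 2.7500 2.3750]
P' = Q + AᵀP(A−BK) = [29.9286 -1.2500; -1.2500 3.3750]
tr(P') = 33.3036


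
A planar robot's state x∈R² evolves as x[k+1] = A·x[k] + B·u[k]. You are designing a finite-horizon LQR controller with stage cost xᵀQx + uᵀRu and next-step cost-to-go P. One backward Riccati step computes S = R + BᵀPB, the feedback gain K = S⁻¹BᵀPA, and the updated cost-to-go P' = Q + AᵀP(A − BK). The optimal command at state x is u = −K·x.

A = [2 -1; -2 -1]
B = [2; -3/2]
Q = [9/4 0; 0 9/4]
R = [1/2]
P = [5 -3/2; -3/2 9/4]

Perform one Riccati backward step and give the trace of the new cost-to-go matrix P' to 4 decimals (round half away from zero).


BᵀP = [12.2500 -6.3750]
S = R + BᵀPB = [1/2] + [34.0625] = [34.5625]
BᵀPA = [37.2500 -5.8750]
K = S⁻¹·BᵀPA = [1.0778 -0.1700]
A−BK = [-0.1555 -0.6600; -0.3834 -1.2550]
AᵀP(A−BK) = [0.8535 0.8318; 0.8318 3.2514]
P' = Q + AᵀP(A−BK) = [3.1035 0.8318; 0.8318 5.5014]
tr(P') = 8.6049

8.6049


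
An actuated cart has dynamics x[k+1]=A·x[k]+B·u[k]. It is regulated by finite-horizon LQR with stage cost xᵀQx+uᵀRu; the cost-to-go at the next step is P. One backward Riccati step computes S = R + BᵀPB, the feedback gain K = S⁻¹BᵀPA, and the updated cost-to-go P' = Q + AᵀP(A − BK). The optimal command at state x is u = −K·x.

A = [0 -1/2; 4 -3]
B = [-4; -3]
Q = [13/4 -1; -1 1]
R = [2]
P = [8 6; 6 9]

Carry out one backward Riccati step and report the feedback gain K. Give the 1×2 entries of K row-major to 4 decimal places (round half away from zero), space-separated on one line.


-0.5746 0.5014

BᵀP = [-50.0000 -51.0000]
S = R + BᵀPB = [2] + [353.0000] = [355.0000]
BᵀPA = [-204.0000 178.0000]
K = S⁻¹·BᵀPA = [-0.5746 0.5014]
A−BK = [-2.2986 1.5056; 2.2761 -1.4958]
AᵀP(A−BK) = [26.7718 -17.7127; -17.7127 11.7493]
P' = Q + AᵀP(A−BK) = [30.0218 -18.7127; -18.7127 12.7493]
tr(P') = 42.7711


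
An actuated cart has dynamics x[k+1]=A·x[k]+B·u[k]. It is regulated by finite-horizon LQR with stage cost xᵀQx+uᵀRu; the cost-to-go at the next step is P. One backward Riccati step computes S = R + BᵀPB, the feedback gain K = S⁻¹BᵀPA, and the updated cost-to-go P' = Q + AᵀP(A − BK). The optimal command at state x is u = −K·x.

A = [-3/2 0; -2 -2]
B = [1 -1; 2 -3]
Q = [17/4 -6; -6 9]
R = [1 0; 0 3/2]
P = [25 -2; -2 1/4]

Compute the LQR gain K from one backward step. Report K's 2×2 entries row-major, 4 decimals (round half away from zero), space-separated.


BᵀP = [21.0000 -1.5000; -19.0000 1.2500]
S = R + BᵀPB = [1 0; 0 3/2] + [18.0000 -16.5000; -16.5000 15.2500] = [19.0000 -16.5000; -16.5000 16.7500]
BᵀPA = [-28.5000 3.0000; 26.0000 -2.5000]
K = S⁻¹·BᵀPA = [-1.0516 0.1957; 0.5163 0.0435]
A−BK = [0.0679 -0.1522; 1.6522 -2.2609]
AᵀP(A−BK) = [1.8546 -0.5543; -0.5543 0.5217]
P' = Q + AᵀP(A−BK) = [6.1046 -6.5543; -6.5543 9.5217]
tr(P') = 15.6264

-1.0516 0.1957 0.5163 0.0435


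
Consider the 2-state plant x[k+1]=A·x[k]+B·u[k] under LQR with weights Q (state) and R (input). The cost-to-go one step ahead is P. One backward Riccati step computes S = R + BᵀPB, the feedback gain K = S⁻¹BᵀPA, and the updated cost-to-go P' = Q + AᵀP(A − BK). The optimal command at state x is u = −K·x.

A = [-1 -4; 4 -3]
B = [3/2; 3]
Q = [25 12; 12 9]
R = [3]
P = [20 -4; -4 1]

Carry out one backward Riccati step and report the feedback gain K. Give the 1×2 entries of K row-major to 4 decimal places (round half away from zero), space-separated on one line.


-1.4286 -3.0000

BᵀP = [18.0000 -3.0000]
S = R + BᵀPB = [3] + [18.0000] = [21.0000]
BᵀPA = [-30.0000 -63.0000]
K = S⁻¹·BᵀPA = [-1.4286 -3.0000]
A−BK = [1.1429 0.5000; 8.2857 6.0000]
AᵀP(A−BK) = [25.1429 30.0000; 30.0000 44.0000]
P' = Q + AᵀP(A−BK) = [50.1429 42.0000; 42.0000 53.0000]
tr(P') = 103.1429


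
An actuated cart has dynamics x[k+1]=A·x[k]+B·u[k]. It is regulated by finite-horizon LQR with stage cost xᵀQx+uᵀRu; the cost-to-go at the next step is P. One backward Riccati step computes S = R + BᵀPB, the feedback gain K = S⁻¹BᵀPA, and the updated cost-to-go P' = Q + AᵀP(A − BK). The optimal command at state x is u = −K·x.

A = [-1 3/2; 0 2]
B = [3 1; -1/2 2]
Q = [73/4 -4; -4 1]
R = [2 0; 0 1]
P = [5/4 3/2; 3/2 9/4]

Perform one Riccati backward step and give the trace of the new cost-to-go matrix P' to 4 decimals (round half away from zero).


BᵀP = [3.0000 3.3750; 4.2500 6.0000]
S = R + BᵀPB = [2 0; 0 1] + [7.3125 9.7500; 9.7500 16.2500] = [9.3125 9.7500; 9.7500 17.2500]
BᵀPA = [-3.0000 11.2500; -4.2500 18.3750]
K = S⁻¹·BᵀPA = [-0.1573 0.2273; -0.1575 0.9367]
A−BK = [-0.3707 -0.1187; 0.2364 0.2402]
AᵀP(A−BK) = [0.1089 -0.2119; -0.2119 1.0427]
P' = Q + AᵀP(A−BK) = [18.3589 -4.2119; -4.2119 2.0427]
tr(P') = 20.4016

20.4016


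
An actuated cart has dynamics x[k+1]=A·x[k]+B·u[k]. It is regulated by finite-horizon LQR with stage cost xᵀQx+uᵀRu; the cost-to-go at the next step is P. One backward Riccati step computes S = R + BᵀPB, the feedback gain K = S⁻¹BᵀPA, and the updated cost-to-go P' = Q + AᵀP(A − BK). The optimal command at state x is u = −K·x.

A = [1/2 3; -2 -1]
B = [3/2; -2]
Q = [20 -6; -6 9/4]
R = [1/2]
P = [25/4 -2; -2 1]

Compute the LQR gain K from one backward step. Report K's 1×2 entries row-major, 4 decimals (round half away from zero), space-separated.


BᵀP = [13.3750 -5.0000]
S = R + BᵀPB = [1/2] + [30.0625] = [30.5625]
BᵀPA = [16.6875 45.1250]
K = S⁻¹·BᵀPA = [0.5460 1.4765]
A−BK = [-0.3190 0.7853; -0.9080 1.9530]
AᵀP(A−BK) = [0.4509 -0.2638; -0.2638 2.6237]
P' = Q + AᵀP(A−BK) = [20.4509 -6.2638; -6.2638 4.8737]
tr(P') = 25.3246

0.5460 1.4765


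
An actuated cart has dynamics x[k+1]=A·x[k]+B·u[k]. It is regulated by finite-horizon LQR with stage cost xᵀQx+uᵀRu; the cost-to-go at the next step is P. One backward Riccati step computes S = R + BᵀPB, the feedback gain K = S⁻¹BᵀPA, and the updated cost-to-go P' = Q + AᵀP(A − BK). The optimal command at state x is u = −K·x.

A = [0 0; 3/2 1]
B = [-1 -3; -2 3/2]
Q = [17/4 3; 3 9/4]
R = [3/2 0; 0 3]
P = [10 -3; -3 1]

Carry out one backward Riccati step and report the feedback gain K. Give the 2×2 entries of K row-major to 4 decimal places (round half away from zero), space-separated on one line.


BᵀP = [-4.0000 1.0000; -34.5000 10.5000]
S = R + BᵀPB = [3/2 0; 0 3] + [2.0000 13.5000; 13.5000 119.2500] = [3.5000 13.5000; 13.5000 122.2500]
BᵀPA = [1.5000 1.0000; 15.7500 10.5000]
K = S⁻¹·BᵀPA = [-0.1191 -0.0794; 0.1420 0.0947]
A−BK = [0.3069 0.2046; 1.0489 0.6992]
AᵀP(A−BK) = [0.1924 0.1282; 0.1282 0.0855]
P' = Q + AᵀP(A−BK) = [4.4424 3.1282; 3.1282 2.3355]
tr(P') = 6.7779

-0.1191 -0.0794 0.1420 0.0947


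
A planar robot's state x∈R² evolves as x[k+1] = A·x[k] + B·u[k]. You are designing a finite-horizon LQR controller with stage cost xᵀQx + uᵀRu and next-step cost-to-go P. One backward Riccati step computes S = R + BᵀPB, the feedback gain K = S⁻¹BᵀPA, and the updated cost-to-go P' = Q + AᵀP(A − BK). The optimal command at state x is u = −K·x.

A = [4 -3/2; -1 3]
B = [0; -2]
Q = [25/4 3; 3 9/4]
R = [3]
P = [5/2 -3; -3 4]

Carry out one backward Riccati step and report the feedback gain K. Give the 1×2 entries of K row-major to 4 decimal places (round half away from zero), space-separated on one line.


1.6842 -1.7368

BᵀP = [6.0000 -8.0000]
S = R + BᵀPB = [3] + [16.0000] = [19.0000]
BᵀPA = [32.0000 -33.0000]
K = S⁻¹·BᵀPA = [1.6842 -1.7368]
A−BK = [4.0000 -1.5000; 2.3684 -0.4737]
AᵀP(A−BK) = [14.1053 -11.9211; -11.9211 11.3092]
P' = Q + AᵀP(A−BK) = [20.3553 -8.9211; -8.9211 13.5592]
tr(P') = 33.9145


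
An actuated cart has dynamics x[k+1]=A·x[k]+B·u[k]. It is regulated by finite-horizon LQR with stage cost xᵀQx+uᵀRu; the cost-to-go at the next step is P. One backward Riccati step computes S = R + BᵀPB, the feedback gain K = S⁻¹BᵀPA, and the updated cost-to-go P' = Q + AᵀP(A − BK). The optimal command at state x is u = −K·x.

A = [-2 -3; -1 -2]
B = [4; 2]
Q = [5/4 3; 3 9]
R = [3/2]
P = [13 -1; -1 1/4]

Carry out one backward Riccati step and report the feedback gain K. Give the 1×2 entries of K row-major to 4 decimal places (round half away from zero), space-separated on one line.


-0.4961 -0.7352

BᵀP = [50.0000 -3.5000]
S = R + BᵀPB = [3/2] + [193.0000] = [194.5000]
BᵀPA = [-96.5000 -143.0000]
K = S⁻¹·BᵀPA = [-0.4961 -0.7352]
A−BK = [-0.0154 -0.0591; -0.0077 -0.5296]
AᵀP(A−BK) = [0.3721 0.5514; 0.5514 0.8638]
P' = Q + AᵀP(A−BK) = [1.6221 3.5514; 3.5514 9.8638]
tr(P') = 11.4859


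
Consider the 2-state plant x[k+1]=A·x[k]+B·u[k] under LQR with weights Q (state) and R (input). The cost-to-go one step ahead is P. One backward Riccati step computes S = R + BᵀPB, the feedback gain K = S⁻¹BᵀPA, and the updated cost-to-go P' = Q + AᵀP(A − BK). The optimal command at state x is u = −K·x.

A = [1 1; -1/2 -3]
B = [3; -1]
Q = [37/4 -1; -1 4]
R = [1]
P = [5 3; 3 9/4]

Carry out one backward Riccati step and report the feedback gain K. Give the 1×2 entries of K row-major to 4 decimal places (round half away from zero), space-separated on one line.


BᵀP = [12.0000 6.7500]
S = R + BᵀPB = [1] + [29.2500] = [30.2500]
BᵀPA = [8.6250 -8.2500]
K = S⁻¹·BᵀPA = [0.2851 -0.2727]
A−BK = [0.1446 1.8182; -0.2149 -3.2727]
AᵀP(A−BK) = [0.1033 0.2273; 0.2273 5.0000]
P' = Q + AᵀP(A−BK) = [9.3533 -0.7727; -0.7727 9.0000]
tr(P') = 18.3533

0.2851 -0.2727


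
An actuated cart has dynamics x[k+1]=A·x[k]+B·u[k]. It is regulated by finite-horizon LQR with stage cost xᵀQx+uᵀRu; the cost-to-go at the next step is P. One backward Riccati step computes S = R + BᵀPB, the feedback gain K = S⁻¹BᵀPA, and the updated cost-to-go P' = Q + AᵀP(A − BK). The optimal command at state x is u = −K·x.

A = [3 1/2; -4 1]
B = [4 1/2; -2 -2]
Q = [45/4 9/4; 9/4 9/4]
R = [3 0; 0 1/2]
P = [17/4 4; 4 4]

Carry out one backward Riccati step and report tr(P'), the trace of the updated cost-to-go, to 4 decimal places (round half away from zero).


BᵀP = [9.0000 8.0000; -5.8750 -6.0000]
S = R + BᵀPB = [3 0; 0 1/2] + [20.0000 -11.5000; -11.5000 9.0625] = [23.0000 -11.5000; -11.5000 9.5625]
BᵀPA = [-5.0000 12.5000; 6.3750 -8.9375]
K = S⁻¹·BᵀPA = [0.2908 0.1910; 1.0164 -0.7049]
A−BK = [1.3286 0.0884; -1.3856 -0.0278]
AᵀP(A−BK) = [1.2245 -0.1761; -0.1761 0.3746]
P' = Q + AᵀP(A−BK) = [12.4745 2.0739; 2.0739 2.6246]
tr(P') = 15.0991

15.0991


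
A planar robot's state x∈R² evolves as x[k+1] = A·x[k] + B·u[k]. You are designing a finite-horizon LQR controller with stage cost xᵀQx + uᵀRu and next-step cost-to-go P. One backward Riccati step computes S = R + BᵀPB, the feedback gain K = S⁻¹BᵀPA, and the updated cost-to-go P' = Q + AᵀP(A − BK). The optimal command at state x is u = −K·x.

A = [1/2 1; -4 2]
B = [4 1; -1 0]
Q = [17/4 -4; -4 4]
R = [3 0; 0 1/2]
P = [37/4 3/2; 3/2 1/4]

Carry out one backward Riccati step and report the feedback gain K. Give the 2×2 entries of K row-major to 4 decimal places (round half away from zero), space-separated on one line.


-0.0244 0.2399 -0.0523 0.3829

BᵀP = [35.5000 5.7500; 9.2500 1.5000]
S = R + BᵀPB = [3 0; 0 1/2] + [136.2500 35.5000; 35.5000 9.2500] = [139.2500 35.5000; 35.5000 9.7500]
BᵀPA = [-5.2500 47.0000; -1.3750 12.2500]
K = S⁻¹·BᵀPA = [-0.0244 0.2399; -0.0523 0.3829]
A−BK = [0.6498 -0.3425; -4.0244 2.2399]
AᵀP(A−BK) = [0.1127 -0.0890; -0.0890 0.2838]
P' = Q + AᵀP(A−BK) = [4.3627 -4.0890; -4.0890 4.2838]
tr(P') = 8.6465


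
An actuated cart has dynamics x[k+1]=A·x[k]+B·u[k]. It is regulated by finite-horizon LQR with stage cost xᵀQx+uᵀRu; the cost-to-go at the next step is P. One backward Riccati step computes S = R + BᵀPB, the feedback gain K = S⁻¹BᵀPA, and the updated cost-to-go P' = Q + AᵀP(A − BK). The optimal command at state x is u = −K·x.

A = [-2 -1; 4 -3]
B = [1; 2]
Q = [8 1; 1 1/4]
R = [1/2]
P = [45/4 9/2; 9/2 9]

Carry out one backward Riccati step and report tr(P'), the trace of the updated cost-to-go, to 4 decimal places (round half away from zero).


90.1226

BᵀP = [20.2500 22.5000]
S = R + BᵀPB = [1/2] + [65.2500] = [65.7500]
BᵀPA = [49.5000 -87.7500]
K = S⁻¹·BᵀPA = [0.7529 -1.3346]
A−BK = [-2.7529 0.3346; 2.4943 -0.3308]
AᵀP(A−BK) = [79.7338 -10.4373; -10.4373 2.1388]
P' = Q + AᵀP(A−BK) = [87.7338 -9.4373; -9.4373 2.3888]
tr(P') = 90.1226


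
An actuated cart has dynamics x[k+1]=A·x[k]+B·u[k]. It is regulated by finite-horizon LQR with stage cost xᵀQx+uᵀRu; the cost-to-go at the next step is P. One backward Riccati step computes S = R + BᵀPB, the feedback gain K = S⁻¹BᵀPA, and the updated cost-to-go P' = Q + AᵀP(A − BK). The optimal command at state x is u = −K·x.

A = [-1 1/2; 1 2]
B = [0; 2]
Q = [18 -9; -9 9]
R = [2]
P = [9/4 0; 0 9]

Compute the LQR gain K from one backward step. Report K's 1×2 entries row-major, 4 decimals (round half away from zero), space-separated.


BᵀP = [0.0000 18.0000]
S = R + BᵀPB = [2] + [36.0000] = [38.0000]
BᵀPA = [18.0000 36.0000]
K = S⁻¹·BᵀPA = [0.4737 0.9474]
A−BK = [-1.0000 0.5000; 0.0526 0.1053]
AᵀP(A−BK) = [2.7237 -0.1776; -0.1776 2.4572]
P' = Q + AᵀP(A−BK) = [20.7237 -9.1776; -9.1776 11.4572]
tr(P') = 32.1809

0.4737 0.9474


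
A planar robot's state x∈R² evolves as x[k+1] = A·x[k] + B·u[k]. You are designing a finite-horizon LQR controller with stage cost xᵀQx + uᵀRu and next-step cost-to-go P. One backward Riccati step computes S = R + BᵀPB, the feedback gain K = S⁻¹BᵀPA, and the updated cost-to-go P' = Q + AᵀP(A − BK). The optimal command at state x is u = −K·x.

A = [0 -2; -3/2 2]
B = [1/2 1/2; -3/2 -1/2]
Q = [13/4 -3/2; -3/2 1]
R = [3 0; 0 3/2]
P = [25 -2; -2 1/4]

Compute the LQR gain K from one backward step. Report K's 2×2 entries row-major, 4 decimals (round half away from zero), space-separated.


0.0944 -1.2135 0.1011 -2.1573

BᵀP = [15.5000 -1.3750; 13.5000 -1.1250]
S = R + BᵀPB = [3 0; 0 3/2] + [9.8125 8.4375; 8.4375 7.3125] = [12.8125 8.4375; 8.4375 8.8125]
BᵀPA = [2.0625 -33.7500; 1.6875 -29.2500]
K = S⁻¹·BᵀPA = [0.0944 -1.2135; 0.1011 -2.1573]
A−BK = [-0.0978 -0.3146; -1.3079 -0.8989]
AᵀP(A−BK) = [0.1972 -0.6067; -0.6067 12.9438]
P' = Q + AᵀP(A−BK) = [3.4472 -2.1067; -2.1067 13.9438]
tr(P') = 17.3910


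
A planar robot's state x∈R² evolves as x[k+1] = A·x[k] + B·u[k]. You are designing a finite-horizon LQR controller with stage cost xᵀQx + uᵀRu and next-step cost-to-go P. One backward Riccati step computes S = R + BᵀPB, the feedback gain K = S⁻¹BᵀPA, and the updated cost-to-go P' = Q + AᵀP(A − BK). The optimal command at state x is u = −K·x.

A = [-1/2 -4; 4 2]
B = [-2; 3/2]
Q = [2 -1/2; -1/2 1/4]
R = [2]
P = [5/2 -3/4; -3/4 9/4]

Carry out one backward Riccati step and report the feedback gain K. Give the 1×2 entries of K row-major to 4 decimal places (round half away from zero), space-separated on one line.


1.0464 1.5884

BᵀP = [-6.1250 4.8750]
S = R + BᵀPB = [2] + [19.5625] = [21.5625]
BᵀPA = [22.5625 34.2500]
K = S⁻¹·BᵀPA = [1.0464 1.5884]
A−BK = [1.5928 -0.8232; 2.4304 -0.3826]
AᵀP(A−BK) = [16.0161 -0.0884; -0.0884 6.5971]
P' = Q + AᵀP(A−BK) = [18.0161 -0.5884; -0.5884 6.8471]
tr(P') = 24.8632


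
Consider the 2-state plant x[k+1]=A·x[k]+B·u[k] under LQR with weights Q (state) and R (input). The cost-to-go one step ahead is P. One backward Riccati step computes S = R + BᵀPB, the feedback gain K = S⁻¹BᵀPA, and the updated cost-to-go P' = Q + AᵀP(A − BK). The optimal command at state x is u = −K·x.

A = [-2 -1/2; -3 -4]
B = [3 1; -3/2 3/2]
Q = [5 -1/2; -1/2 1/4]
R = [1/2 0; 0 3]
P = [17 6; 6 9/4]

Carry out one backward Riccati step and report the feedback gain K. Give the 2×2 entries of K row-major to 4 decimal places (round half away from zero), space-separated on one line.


BᵀP = [42.0000 14.6250; 26.0000 9.3750]
S = R + BᵀPB = [1/2 0; 0 3] + [104.0625 63.9375; 63.9375 40.0625] = [104.5625 63.9375; 63.9375 43.0625]
BᵀPA = [-127.8750 -79.5000; -80.1250 -50.5000]
K = S⁻¹·BᵀPA = [-0.9250 -0.4693; -0.4872 -0.4759]
A−BK = [1.2623 1.3838; -3.6567 -3.9901]
AᵀP(A−BK) = [2.9234 2.8555; 2.8555 2.9069]
P' = Q + AᵀP(A−BK) = [7.9234 2.3555; 2.3555 3.1569]
tr(P') = 11.0803

-0.9250 -0.4693 -0.4872 -0.4759


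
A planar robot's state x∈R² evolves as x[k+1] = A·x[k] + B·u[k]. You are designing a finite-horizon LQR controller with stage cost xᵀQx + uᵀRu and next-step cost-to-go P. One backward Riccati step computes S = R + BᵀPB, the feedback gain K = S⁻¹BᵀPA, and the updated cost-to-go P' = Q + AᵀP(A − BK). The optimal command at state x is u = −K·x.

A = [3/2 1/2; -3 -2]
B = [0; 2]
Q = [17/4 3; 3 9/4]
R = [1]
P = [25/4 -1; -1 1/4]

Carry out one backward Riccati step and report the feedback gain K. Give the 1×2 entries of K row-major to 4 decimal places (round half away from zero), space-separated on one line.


BᵀP = [-2.0000 0.5000]
S = R + BᵀPB = [1] + [1.0000] = [2.0000]
BᵀPA = [-4.5000 -2.0000]
K = S⁻¹·BᵀPA = [-2.2500 -1.0000]
A−BK = [1.5000 0.5000; 1.5000 0.0000]
AᵀP(A−BK) = [15.1875 6.1875; 6.1875 2.5625]
P' = Q + AᵀP(A−BK) = [19.4375 9.1875; 9.1875 4.8125]
tr(P') = 24.2500

-2.2500 -1.0000


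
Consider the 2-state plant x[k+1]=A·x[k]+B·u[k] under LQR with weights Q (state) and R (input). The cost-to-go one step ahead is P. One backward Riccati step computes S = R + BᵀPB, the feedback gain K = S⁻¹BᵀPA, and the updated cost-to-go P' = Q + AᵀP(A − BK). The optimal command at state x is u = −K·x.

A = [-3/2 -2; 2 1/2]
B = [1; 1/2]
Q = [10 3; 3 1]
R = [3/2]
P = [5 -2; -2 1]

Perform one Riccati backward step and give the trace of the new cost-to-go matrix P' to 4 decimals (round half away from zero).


BᵀP = [4.0000 -1.5000]
S = R + BᵀPB = [3/2] + [3.2500] = [4.7500]
BᵀPA = [-9.0000 -8.7500]
K = S⁻¹·BᵀPA = [-1.8947 -1.8421]
A−BK = [0.3947 -0.1579; 2.9474 1.4211]
AᵀP(A−BK) = [10.1974 8.9211; 8.9211 8.1316]
P' = Q + AᵀP(A−BK) = [20.1974 11.9211; 11.9211 9.1316]
tr(P') = 29.3289

29.3289


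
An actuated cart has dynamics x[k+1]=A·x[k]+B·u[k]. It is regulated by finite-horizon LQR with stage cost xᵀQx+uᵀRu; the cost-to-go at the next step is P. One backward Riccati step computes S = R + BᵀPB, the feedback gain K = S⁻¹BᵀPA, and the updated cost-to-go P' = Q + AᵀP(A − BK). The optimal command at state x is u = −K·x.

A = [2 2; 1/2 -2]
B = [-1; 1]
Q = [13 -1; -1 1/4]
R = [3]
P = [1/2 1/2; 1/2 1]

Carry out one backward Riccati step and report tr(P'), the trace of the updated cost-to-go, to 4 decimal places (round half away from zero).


18.1964

BᵀP = [0.0000 0.5000]
S = R + BᵀPB = [3] + [0.5000] = [3.5000]
BᵀPA = [0.2500 -1.0000]
K = S⁻¹·BᵀPA = [0.0714 -0.2857]
A−BK = [2.0714 1.7143; 0.4286 -1.7143]
AᵀP(A−BK) = [3.2321 -0.4286; -0.4286 1.7143]
P' = Q + AᵀP(A−BK) = [16.2321 -1.4286; -1.4286 1.9643]
tr(P') = 18.1964


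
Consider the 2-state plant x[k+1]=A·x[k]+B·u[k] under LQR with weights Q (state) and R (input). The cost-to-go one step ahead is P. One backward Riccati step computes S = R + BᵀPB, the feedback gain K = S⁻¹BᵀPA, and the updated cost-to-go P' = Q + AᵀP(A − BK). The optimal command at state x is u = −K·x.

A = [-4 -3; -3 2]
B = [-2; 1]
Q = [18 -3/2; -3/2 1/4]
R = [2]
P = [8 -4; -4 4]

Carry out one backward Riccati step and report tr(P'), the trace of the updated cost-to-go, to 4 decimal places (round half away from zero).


BᵀP = [-20.0000 12.0000]
S = R + BᵀPB = [2] + [52.0000] = [54.0000]
BᵀPA = [44.0000 84.0000]
K = S⁻¹·BᵀPA = [0.8148 1.5556]
A−BK = [-2.3704 0.1111; -3.8148 0.4444]
AᵀP(A−BK) = [32.1481 -0.4444; -0.4444 5.3333]
P' = Q + AᵀP(A−BK) = [50.1481 -1.9444; -1.9444 5.5833]
tr(P') = 55.7315

55.7315


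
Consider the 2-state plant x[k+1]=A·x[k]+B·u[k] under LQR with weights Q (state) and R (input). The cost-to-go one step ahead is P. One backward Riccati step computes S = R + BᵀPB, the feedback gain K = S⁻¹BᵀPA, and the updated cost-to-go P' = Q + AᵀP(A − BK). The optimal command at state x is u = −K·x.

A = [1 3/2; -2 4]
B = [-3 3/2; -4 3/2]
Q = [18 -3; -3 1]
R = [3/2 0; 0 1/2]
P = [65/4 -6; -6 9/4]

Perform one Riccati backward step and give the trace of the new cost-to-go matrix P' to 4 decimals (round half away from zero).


21.4272

BᵀP = [-24.7500 9.0000; 15.3750 -5.6250]
S = R + BᵀPB = [3/2 0; 0 1/2] + [38.2500 -23.6250; -23.6250 14.6250] = [39.7500 -23.6250; -23.6250 15.1250]
BᵀPA = [-42.7500 -1.1250; 26.6250 0.5625]
K = S⁻¹·BᵀPA = [-0.4081 -0.0865; 1.1230 -0.0979]
A−BK = [-1.9086 1.3874; -5.3166 3.8009]
AᵀP(A−BK) = [1.9070 -0.7157; -0.7157 0.5203]
P' = Q + AᵀP(A−BK) = [19.9070 -3.7157; -3.7157 1.5203]
tr(P') = 21.4272


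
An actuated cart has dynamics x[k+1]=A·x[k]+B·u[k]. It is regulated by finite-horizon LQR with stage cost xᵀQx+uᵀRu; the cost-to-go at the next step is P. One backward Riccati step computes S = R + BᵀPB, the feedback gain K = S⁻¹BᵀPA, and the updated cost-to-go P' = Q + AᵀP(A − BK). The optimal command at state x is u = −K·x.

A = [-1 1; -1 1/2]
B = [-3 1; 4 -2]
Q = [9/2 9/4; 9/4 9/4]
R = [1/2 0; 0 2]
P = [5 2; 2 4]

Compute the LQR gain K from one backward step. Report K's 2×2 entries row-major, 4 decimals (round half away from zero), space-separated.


BᵀP = [-7.0000 10.0000; 1.0000 -6.0000]
S = R + BᵀPB = [1/2 0; 0 2] + [61.0000 -27.0000; -27.0000 13.0000] = [61.5000 -27.0000; -27.0000 15.0000]
BᵀPA = [-3.0000 -2.0000; 5.0000 -2.0000]
K = S⁻¹·BᵀPA = [0.4651 -0.4341; 1.1705 -0.9147]
A−BK = [-0.7752 0.6124; -0.5194 0.4070]
AᵀP(A−BK) = [8.5426 -6.7287; -6.7287 5.3023]
P' = Q + AᵀP(A−BK) = [13.0426 -4.4787; -4.4787 7.5523]
tr(P') = 20.5950

0.4651 -0.4341 1.1705 -0.9147


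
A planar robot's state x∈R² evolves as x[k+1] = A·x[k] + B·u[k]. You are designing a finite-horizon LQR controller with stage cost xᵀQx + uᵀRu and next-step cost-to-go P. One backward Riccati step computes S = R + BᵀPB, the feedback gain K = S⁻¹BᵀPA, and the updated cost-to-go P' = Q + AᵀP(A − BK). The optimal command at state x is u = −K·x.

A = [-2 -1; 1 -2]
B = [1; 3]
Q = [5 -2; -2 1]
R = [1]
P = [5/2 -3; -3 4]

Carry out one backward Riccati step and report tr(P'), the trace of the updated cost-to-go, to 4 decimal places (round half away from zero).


BᵀP = [-6.5000 9.0000]
S = R + BᵀPB = [1] + [20.5000] = [21.5000]
BᵀPA = [22.0000 -11.5000]
K = S⁻¹·BᵀPA = [1.0233 -0.5349]
A−BK = [-3.0233 -0.4651; -2.0698 -0.3953]
AᵀP(A−BK) = [3.4884 -0.2326; -0.2326 0.3488]
P' = Q + AᵀP(A−BK) = [8.4884 -2.2326; -2.2326 1.3488]
tr(P') = 9.8372

9.8372


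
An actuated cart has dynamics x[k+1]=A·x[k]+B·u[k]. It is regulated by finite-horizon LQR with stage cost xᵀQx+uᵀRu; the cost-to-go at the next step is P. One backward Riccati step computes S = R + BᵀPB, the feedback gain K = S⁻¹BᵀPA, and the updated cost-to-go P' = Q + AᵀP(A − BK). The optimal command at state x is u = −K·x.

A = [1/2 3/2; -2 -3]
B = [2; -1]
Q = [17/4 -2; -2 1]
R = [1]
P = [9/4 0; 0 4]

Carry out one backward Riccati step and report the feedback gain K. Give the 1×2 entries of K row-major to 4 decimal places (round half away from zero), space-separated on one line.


BᵀP = [4.5000 -4.0000]
S = R + BᵀPB = [1] + [13.0000] = [14.0000]
BᵀPA = [10.2500 18.7500]
K = S⁻¹·BᵀPA = [0.7321 1.3393]
A−BK = [-0.9643 -1.1786; -1.2679 -1.6607]
AᵀP(A−BK) = [9.0580 11.9598; 11.9598 15.9509]
P' = Q + AᵀP(A−BK) = [13.3080 9.9598; 9.9598 16.9509]
tr(P') = 30.2589

0.7321 1.3393


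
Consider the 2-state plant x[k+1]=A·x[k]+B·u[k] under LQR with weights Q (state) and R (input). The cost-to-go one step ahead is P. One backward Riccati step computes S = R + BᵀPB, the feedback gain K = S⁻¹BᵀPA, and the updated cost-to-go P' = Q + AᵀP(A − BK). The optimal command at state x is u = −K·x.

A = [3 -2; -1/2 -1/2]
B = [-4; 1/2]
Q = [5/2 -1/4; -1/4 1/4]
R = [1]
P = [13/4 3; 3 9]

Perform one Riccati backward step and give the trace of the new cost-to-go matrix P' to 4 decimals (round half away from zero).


8.0925

BᵀP = [-11.5000 -7.5000]
S = R + BᵀPB = [1] + [42.2500] = [43.2500]
BᵀPA = [-30.7500 26.7500]
K = S⁻¹·BᵀPA = [-0.7110 0.6185]
A−BK = [0.1561 0.4740; -0.1445 -0.8092]
AᵀP(A−BK) = [0.6373 0.2688; 0.2688 4.7052]
P' = Q + AᵀP(A−BK) = [3.1373 0.0188; 0.0188 4.9552]
tr(P') = 8.0925


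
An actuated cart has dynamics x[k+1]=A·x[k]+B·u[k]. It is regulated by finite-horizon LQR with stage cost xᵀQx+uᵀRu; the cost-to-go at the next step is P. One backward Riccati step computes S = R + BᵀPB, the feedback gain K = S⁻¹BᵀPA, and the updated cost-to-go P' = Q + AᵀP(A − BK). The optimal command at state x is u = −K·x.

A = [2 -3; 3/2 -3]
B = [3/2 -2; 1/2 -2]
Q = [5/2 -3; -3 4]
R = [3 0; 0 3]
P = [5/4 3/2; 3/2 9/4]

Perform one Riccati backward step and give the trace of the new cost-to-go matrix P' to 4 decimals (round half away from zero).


13.2616

BᵀP = [2.6250 3.3750; -5.5000 -7.5000]
S = R + BᵀPB = [3 0; 0 3] + [5.6250 -12.0000; -12.0000 26.0000] = [8.6250 -12.0000; -12.0000 29.0000]
BᵀPA = [10.3125 -18.0000; -22.2500 39.0000]
K = S⁻¹·BᵀPA = [0.3021 -0.5088; -0.6422 1.1343]
A−BK = [0.2624 0.0318; 0.0645 -0.4770]
AᵀP(A−BK) = [1.6574 -2.8900; -2.8900 5.1042]
P' = Q + AᵀP(A−BK) = [4.1574 -5.8900; -5.8900 9.1042]
tr(P') = 13.2616


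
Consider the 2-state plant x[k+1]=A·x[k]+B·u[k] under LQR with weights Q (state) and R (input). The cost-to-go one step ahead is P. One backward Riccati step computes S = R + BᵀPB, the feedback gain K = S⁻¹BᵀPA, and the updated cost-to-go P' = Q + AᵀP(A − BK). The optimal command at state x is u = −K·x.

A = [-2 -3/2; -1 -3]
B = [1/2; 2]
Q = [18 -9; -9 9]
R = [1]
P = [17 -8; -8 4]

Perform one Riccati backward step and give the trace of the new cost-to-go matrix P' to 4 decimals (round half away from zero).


46.0952

BᵀP = [-7.5000 4.0000]
S = R + BᵀPB = [1] + [4.2500] = [5.2500]
BᵀPA = [11.0000 -0.7500]
K = S⁻¹·BᵀPA = [2.0952 -0.1429]
A−BK = [-3.0476 -1.4286; -5.1905 -2.7143]
AᵀP(A−BK) = [16.9524 4.5714; 4.5714 2.1429]
P' = Q + AᵀP(A−BK) = [34.9524 -4.4286; -4.4286 11.1429]
tr(P') = 46.0952


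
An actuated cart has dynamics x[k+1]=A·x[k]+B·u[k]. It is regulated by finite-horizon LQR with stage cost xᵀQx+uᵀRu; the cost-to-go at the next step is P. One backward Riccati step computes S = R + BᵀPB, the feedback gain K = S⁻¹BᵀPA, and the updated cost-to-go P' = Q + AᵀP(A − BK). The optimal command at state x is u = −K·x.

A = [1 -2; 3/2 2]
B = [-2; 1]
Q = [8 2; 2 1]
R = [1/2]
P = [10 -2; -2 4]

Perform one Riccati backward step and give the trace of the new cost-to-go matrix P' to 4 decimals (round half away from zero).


23.5238

BᵀP = [-22.0000 8.0000]
S = R + BᵀPB = [1/2] + [52.0000] = [52.5000]
BᵀPA = [-10.0000 60.0000]
K = S⁻¹·BᵀPA = [-0.1905 1.1429]
A−BK = [0.6190 0.2857; 1.6905 0.8571]
AᵀP(A−BK) = [11.0952 5.4286; 5.4286 3.4286]
P' = Q + AᵀP(A−BK) = [19.0952 7.4286; 7.4286 4.4286]
tr(P') = 23.5238


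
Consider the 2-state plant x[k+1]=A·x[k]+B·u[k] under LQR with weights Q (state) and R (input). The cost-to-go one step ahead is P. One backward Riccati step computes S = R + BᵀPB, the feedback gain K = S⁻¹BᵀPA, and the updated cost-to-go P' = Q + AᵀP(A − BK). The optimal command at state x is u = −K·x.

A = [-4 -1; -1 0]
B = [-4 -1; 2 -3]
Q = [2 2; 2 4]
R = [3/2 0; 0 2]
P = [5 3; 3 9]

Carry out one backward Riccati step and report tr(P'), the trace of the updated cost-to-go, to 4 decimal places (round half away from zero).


BᵀP = [-14.0000 6.0000; -14.0000 -30.0000]
S = R + BᵀPB = [3/2 0; 0 2] + [68.0000 -4.0000; -4.0000 104.0000] = [69.5000 -4.0000; -4.0000 106.0000]
BᵀPA = [50.0000 14.0000; 86.0000 14.0000]
K = S⁻¹·BᵀPA = [0.7678 0.2095; 0.8403 0.1400]
A−BK = [-0.0886 -0.0220; -0.0147 0.0010]
AᵀP(A−BK) = [2.3454 0.4869; 0.4869 0.1073]
P' = Q + AᵀP(A−BK) = [4.3454 2.4869; 2.4869 4.1073]
tr(P') = 8.4527

8.4527


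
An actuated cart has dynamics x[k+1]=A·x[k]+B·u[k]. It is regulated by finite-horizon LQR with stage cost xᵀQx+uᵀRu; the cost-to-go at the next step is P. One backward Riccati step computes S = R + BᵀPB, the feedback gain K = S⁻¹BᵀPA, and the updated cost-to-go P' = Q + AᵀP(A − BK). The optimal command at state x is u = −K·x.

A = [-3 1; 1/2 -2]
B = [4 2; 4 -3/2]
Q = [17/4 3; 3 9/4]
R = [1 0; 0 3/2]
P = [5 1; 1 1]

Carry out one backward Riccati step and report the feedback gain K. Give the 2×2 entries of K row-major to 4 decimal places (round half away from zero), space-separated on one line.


-0.2999 -0.1288 -0.8143 0.6838

BᵀP = [24.0000 8.0000; 8.5000 0.5000]
S = R + BᵀPB = [1 0; 0 3/2] + [128.0000 36.0000; 36.0000 16.2500] = [129.0000 36.0000; 36.0000 17.7500]
BᵀPA = [-68.0000 8.0000; -25.2500 7.5000]
K = S⁻¹·BᵀPA = [-0.2999 -0.1288; -0.8143 0.6838]
A−BK = [-0.1718 0.1477; 0.4780 -0.4591]
AᵀP(A−BK) = [1.2965 -0.9935; -0.9935 0.9021]
P' = Q + AᵀP(A−BK) = [5.5465 2.0065; 2.0065 3.1521]
tr(P') = 8.6986


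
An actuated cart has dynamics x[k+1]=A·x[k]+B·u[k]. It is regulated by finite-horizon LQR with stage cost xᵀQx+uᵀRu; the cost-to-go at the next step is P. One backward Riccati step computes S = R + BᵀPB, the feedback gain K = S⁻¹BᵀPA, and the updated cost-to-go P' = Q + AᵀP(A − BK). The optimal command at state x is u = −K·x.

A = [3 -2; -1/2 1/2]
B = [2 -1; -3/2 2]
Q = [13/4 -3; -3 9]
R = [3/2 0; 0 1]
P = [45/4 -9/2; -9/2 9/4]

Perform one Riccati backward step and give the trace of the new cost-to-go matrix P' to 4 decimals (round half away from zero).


16.1873

BᵀP = [29.2500 -12.3750; -20.2500 9.0000]
S = R + BᵀPB = [3/2 0; 0 1] + [77.0625 -54.0000; -54.0000 38.2500] = [78.5625 -54.0000; -54.0000 39.2500]
BᵀPA = [93.9375 -64.6875; -65.2500 45.0000]
K = S⁻¹·BᵀPA = [0.9759 -0.6503; -0.3197 0.2517]
A−BK = [0.7284 -0.4476; 1.6034 -0.9790]
AᵀP(A−BK) = [2.7730 -1.7937; -1.7937 1.1643]
P' = Q + AᵀP(A−BK) = [6.0230 -4.7937; -4.7937 10.1643]
tr(P') = 16.1873


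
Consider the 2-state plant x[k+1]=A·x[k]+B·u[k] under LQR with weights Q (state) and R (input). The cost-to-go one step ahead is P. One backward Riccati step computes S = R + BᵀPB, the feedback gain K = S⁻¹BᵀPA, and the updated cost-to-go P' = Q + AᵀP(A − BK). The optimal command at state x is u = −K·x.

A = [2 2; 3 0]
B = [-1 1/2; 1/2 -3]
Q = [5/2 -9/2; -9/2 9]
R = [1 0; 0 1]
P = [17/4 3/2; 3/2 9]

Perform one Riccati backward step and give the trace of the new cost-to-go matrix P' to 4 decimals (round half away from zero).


BᵀP = [-3.5000 3.0000; -2.3750 -26.2500]
S = R + BᵀPB = [1 0; 0 1] + [5.0000 -10.7500; -10.7500 77.5625] = [6.0000 -10.7500; -10.7500 78.5625]
BᵀPA = [2.0000 -7.0000; -83.5000 -4.7500]
K = S⁻¹·BᵀPA = [-2.0812 -1.6891; -1.3476 -0.2916]
A−BK = [0.5927 0.4567; -0.0023 -0.0302]
AᵀP(A−BK) = [7.6360 5.0307; 5.0307 3.7913]
P' = Q + AᵀP(A−BK) = [10.1360 0.5307; 0.5307 12.7913]
tr(P') = 22.9274

22.9274


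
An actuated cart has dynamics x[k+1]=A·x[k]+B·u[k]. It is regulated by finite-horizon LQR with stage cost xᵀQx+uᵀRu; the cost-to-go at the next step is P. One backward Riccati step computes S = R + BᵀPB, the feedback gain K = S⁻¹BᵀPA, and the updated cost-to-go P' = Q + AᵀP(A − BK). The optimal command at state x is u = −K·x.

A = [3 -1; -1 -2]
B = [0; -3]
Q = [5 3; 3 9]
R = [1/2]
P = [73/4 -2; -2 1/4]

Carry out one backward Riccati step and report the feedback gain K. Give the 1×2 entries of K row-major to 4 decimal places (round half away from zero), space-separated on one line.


6.8182 -1.6364

BᵀP = [6.0000 -0.7500]
S = R + BᵀPB = [1/2] + [2.2500] = [2.7500]
BᵀPA = [18.7500 -4.5000]
K = S⁻¹·BᵀPA = [6.8182 -1.6364]
A−BK = [3.0000 -1.0000; 19.4545 -6.9091]
AᵀP(A−BK) = [48.6591 -13.5682; -13.5682 3.8864]
P' = Q + AᵀP(A−BK) = [53.6591 -10.5682; -10.5682 12.8864]
tr(P') = 66.5455
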